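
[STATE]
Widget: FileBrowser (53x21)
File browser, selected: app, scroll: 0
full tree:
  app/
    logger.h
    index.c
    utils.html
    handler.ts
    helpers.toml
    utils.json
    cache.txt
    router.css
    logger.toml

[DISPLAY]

> [-] app/                                           
    logger.h                                         
    index.c                                          
    utils.html                                       
    handler.ts                                       
    helpers.toml                                     
    utils.json                                       
    cache.txt                                        
    router.css                                       
    logger.toml                                      
                                                     
                                                     
                                                     
                                                     
                                                     
                                                     
                                                     
                                                     
                                                     
                                                     
                                                     


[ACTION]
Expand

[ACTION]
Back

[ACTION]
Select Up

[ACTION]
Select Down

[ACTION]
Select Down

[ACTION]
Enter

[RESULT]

  [-] app/                                           
    logger.h                                         
  > index.c                                          
    utils.html                                       
    handler.ts                                       
    helpers.toml                                     
    utils.json                                       
    cache.txt                                        
    router.css                                       
    logger.toml                                      
                                                     
                                                     
                                                     
                                                     
                                                     
                                                     
                                                     
                                                     
                                                     
                                                     
                                                     


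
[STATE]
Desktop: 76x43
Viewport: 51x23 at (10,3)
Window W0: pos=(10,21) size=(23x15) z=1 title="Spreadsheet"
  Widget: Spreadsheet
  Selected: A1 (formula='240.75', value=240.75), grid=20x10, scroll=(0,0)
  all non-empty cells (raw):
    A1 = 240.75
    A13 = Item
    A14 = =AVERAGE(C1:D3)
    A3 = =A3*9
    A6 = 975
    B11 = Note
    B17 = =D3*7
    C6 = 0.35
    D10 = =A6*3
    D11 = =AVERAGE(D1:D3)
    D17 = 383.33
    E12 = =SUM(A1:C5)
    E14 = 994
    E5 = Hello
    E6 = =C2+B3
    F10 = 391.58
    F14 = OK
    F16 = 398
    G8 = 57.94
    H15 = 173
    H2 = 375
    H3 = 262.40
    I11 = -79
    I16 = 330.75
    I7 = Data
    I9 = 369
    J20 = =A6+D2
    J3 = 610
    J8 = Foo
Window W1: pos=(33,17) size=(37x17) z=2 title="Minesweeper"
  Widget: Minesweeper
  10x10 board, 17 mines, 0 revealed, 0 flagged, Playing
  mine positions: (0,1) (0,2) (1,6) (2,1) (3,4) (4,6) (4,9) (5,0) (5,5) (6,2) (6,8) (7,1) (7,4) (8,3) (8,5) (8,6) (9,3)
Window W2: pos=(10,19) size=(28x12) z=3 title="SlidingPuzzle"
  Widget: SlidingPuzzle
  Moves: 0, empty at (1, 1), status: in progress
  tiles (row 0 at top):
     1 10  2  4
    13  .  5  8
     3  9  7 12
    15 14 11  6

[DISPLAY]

                                                   
                                                   
                                                   
                                                   
                                                   
                                                   
                                                   
                                                   
                                                   
                                                   
                                                   
                                                   
                                                   
                                                   
                       ┏━━━━━━━━━━━━━━━━━━━━━━━━━━━
                       ┃ Minesweeper               
┏━━━━━━━━━━━━━━━━━━━━━━━━━━┓───────────────────────
┃ SlidingPuzzle            ┃■■■■■■                 
┠──────────────────────────┨■■■■■■                 
┃┌────┬────┬────┬────┐     ┃■■■■■■                 
┃│  1 │ 10 │  2 │  4 │     ┃■■■■■■                 
┃├────┼────┼────┼────┤     ┃■■■■■■                 
┃│ 13 │    │  5 │  8 │     ┃■■■■■■                 


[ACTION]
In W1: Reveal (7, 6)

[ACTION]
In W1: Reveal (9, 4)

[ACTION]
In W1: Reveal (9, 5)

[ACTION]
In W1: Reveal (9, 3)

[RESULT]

                                                   
                                                   
                                                   
                                                   
                                                   
                                                   
                                                   
                                                   
                                                   
                                                   
                                                   
                                                   
                                                   
                                                   
                       ┏━━━━━━━━━━━━━━━━━━━━━━━━━━━
                       ┃ Minesweeper               
┏━━━━━━━━━━━━━━━━━━━━━━━━━━┓───────────────────────
┃ SlidingPuzzle            ┃■■■■■■                 
┠──────────────────────────┨■■✹■■■                 
┃┌────┬────┬────┬────┐     ┃■■■■■■                 
┃│  1 │ 10 │  2 │  4 │     ┃✹■■■■■                 
┃├────┼────┼────┼────┤     ┃■■✹■■✹                 
┃│ 13 │    │  5 │  8 │     ┃■✹■■■■                 


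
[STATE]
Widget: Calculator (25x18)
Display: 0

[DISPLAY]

                        0
┌───┬───┬───┬───┐        
│ 7 │ 8 │ 9 │ ÷ │        
├───┼───┼───┼───┤        
│ 4 │ 5 │ 6 │ × │        
├───┼───┼───┼───┤        
│ 1 │ 2 │ 3 │ - │        
├───┼───┼───┼───┤        
│ 0 │ . │ = │ + │        
├───┼───┼───┼───┤        
│ C │ MC│ MR│ M+│        
└───┴───┴───┴───┘        
                         
                         
                         
                         
                         
                         


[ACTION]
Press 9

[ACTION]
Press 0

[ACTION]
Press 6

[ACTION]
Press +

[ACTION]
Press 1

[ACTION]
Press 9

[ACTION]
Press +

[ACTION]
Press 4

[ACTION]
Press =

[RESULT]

                      929
┌───┬───┬───┬───┐        
│ 7 │ 8 │ 9 │ ÷ │        
├───┼───┼───┼───┤        
│ 4 │ 5 │ 6 │ × │        
├───┼───┼───┼───┤        
│ 1 │ 2 │ 3 │ - │        
├───┼───┼───┼───┤        
│ 0 │ . │ = │ + │        
├───┼───┼───┼───┤        
│ C │ MC│ MR│ M+│        
└───┴───┴───┴───┘        
                         
                         
                         
                         
                         
                         


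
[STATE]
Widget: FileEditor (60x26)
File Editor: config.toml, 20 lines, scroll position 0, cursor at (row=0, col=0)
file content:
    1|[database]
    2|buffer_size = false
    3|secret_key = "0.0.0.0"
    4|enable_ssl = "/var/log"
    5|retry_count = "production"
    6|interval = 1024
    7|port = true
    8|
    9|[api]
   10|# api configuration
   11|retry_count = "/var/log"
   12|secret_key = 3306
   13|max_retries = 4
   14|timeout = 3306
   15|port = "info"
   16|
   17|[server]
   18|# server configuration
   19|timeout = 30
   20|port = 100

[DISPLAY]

█database]                                                 ▲
buffer_size = false                                        █
secret_key = "0.0.0.0"                                     ░
enable_ssl = "/var/log"                                    ░
retry_count = "production"                                 ░
interval = 1024                                            ░
port = true                                                ░
                                                           ░
[api]                                                      ░
# api configuration                                        ░
retry_count = "/var/log"                                   ░
secret_key = 3306                                          ░
max_retries = 4                                            ░
timeout = 3306                                             ░
port = "info"                                              ░
                                                           ░
[server]                                                   ░
# server configuration                                     ░
timeout = 30                                               ░
port = 100                                                 ░
                                                           ░
                                                           ░
                                                           ░
                                                           ░
                                                           ░
                                                           ▼


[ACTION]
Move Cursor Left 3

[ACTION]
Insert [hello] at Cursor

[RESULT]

hello█database]                                            ▲
buffer_size = false                                        █
secret_key = "0.0.0.0"                                     ░
enable_ssl = "/var/log"                                    ░
retry_count = "production"                                 ░
interval = 1024                                            ░
port = true                                                ░
                                                           ░
[api]                                                      ░
# api configuration                                        ░
retry_count = "/var/log"                                   ░
secret_key = 3306                                          ░
max_retries = 4                                            ░
timeout = 3306                                             ░
port = "info"                                              ░
                                                           ░
[server]                                                   ░
# server configuration                                     ░
timeout = 30                                               ░
port = 100                                                 ░
                                                           ░
                                                           ░
                                                           ░
                                                           ░
                                                           ░
                                                           ▼


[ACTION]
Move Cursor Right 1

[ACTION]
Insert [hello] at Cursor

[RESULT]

hello[hello█atabase]                                       ▲
buffer_size = false                                        █
secret_key = "0.0.0.0"                                     ░
enable_ssl = "/var/log"                                    ░
retry_count = "production"                                 ░
interval = 1024                                            ░
port = true                                                ░
                                                           ░
[api]                                                      ░
# api configuration                                        ░
retry_count = "/var/log"                                   ░
secret_key = 3306                                          ░
max_retries = 4                                            ░
timeout = 3306                                             ░
port = "info"                                              ░
                                                           ░
[server]                                                   ░
# server configuration                                     ░
timeout = 30                                               ░
port = 100                                                 ░
                                                           ░
                                                           ░
                                                           ░
                                                           ░
                                                           ░
                                                           ▼


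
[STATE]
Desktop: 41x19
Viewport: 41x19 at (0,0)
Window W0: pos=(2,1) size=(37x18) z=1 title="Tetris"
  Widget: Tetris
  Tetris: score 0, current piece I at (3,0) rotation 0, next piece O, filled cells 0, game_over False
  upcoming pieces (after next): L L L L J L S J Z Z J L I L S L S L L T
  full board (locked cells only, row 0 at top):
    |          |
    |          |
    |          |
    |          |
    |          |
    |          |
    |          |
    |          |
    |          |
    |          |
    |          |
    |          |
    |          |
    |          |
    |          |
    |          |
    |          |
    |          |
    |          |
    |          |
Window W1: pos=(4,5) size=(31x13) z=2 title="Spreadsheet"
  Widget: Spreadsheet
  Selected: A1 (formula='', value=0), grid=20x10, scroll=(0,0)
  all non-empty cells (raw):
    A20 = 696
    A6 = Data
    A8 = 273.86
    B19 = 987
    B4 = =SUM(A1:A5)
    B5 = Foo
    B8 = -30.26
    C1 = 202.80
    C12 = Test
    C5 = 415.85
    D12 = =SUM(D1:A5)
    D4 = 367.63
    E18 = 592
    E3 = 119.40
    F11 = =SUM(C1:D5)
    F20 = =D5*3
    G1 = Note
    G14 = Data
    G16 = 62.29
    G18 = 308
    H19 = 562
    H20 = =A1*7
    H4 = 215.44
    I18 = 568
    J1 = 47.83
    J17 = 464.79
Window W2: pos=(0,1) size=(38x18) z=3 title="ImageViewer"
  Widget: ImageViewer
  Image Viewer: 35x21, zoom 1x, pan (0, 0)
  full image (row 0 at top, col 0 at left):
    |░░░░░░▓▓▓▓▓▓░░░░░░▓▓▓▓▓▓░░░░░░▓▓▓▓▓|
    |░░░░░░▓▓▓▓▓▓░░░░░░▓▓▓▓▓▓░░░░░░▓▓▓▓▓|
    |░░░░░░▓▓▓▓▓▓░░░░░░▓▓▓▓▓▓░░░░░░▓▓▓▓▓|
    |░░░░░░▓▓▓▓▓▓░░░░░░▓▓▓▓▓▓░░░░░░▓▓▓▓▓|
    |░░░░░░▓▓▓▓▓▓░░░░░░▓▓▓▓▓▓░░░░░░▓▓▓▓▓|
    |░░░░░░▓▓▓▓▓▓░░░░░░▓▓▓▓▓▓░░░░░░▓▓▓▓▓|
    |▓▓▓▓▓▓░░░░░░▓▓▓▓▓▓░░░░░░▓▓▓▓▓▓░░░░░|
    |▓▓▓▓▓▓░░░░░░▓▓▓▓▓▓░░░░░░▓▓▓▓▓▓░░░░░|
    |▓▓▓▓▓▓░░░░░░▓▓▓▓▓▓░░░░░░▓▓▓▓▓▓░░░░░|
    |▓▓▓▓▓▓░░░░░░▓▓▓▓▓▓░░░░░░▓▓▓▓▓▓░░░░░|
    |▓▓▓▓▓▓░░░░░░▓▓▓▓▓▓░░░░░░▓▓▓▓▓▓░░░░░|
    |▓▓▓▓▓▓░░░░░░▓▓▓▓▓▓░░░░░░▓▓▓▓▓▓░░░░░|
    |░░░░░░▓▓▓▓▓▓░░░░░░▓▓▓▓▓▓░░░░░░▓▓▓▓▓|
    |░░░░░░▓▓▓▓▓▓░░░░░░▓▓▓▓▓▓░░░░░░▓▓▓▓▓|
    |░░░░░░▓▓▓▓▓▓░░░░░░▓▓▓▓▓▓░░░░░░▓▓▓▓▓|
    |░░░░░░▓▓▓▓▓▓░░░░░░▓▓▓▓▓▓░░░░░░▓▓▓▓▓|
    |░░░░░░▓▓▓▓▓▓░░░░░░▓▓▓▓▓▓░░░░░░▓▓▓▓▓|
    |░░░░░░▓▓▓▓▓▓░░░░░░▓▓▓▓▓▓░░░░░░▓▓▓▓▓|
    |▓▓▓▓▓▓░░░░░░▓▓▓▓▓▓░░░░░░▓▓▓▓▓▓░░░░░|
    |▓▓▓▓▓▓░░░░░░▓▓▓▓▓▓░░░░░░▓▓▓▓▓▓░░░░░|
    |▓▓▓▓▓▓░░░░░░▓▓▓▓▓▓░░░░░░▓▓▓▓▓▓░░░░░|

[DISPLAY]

                                         
┏━━━━━━━━━━━━━━━━━━━━━━━━━━━━━━━━━━━━┓┓  
┃ ImageViewer                        ┃┃  
┠────────────────────────────────────┨┨  
┃░░░░░░▓▓▓▓▓▓░░░░░░▓▓▓▓▓▓░░░░░░▓▓▓▓▓ ┃┃  
┃░░░░░░▓▓▓▓▓▓░░░░░░▓▓▓▓▓▓░░░░░░▓▓▓▓▓ ┃┃  
┃░░░░░░▓▓▓▓▓▓░░░░░░▓▓▓▓▓▓░░░░░░▓▓▓▓▓ ┃┃  
┃░░░░░░▓▓▓▓▓▓░░░░░░▓▓▓▓▓▓░░░░░░▓▓▓▓▓ ┃┃  
┃░░░░░░▓▓▓▓▓▓░░░░░░▓▓▓▓▓▓░░░░░░▓▓▓▓▓ ┃┃  
┃░░░░░░▓▓▓▓▓▓░░░░░░▓▓▓▓▓▓░░░░░░▓▓▓▓▓ ┃┃  
┃▓▓▓▓▓▓░░░░░░▓▓▓▓▓▓░░░░░░▓▓▓▓▓▓░░░░░ ┃┃  
┃▓▓▓▓▓▓░░░░░░▓▓▓▓▓▓░░░░░░▓▓▓▓▓▓░░░░░ ┃┃  
┃▓▓▓▓▓▓░░░░░░▓▓▓▓▓▓░░░░░░▓▓▓▓▓▓░░░░░ ┃┃  
┃▓▓▓▓▓▓░░░░░░▓▓▓▓▓▓░░░░░░▓▓▓▓▓▓░░░░░ ┃┃  
┃▓▓▓▓▓▓░░░░░░▓▓▓▓▓▓░░░░░░▓▓▓▓▓▓░░░░░ ┃┃  
┃▓▓▓▓▓▓░░░░░░▓▓▓▓▓▓░░░░░░▓▓▓▓▓▓░░░░░ ┃┃  
┃░░░░░░▓▓▓▓▓▓░░░░░░▓▓▓▓▓▓░░░░░░▓▓▓▓▓ ┃┃  
┃░░░░░░▓▓▓▓▓▓░░░░░░▓▓▓▓▓▓░░░░░░▓▓▓▓▓ ┃┃  
┗━━━━━━━━━━━━━━━━━━━━━━━━━━━━━━━━━━━━┛┛  


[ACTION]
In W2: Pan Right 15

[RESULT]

                                         
┏━━━━━━━━━━━━━━━━━━━━━━━━━━━━━━━━━━━━┓┓  
┃ ImageViewer                        ┃┃  
┠────────────────────────────────────┨┨  
┃░░░▓▓▓▓▓▓░░░░░░▓▓▓▓▓                ┃┃  
┃░░░▓▓▓▓▓▓░░░░░░▓▓▓▓▓                ┃┃  
┃░░░▓▓▓▓▓▓░░░░░░▓▓▓▓▓                ┃┃  
┃░░░▓▓▓▓▓▓░░░░░░▓▓▓▓▓                ┃┃  
┃░░░▓▓▓▓▓▓░░░░░░▓▓▓▓▓                ┃┃  
┃░░░▓▓▓▓▓▓░░░░░░▓▓▓▓▓                ┃┃  
┃▓▓▓░░░░░░▓▓▓▓▓▓░░░░░                ┃┃  
┃▓▓▓░░░░░░▓▓▓▓▓▓░░░░░                ┃┃  
┃▓▓▓░░░░░░▓▓▓▓▓▓░░░░░                ┃┃  
┃▓▓▓░░░░░░▓▓▓▓▓▓░░░░░                ┃┃  
┃▓▓▓░░░░░░▓▓▓▓▓▓░░░░░                ┃┃  
┃▓▓▓░░░░░░▓▓▓▓▓▓░░░░░                ┃┃  
┃░░░▓▓▓▓▓▓░░░░░░▓▓▓▓▓                ┃┃  
┃░░░▓▓▓▓▓▓░░░░░░▓▓▓▓▓                ┃┃  
┗━━━━━━━━━━━━━━━━━━━━━━━━━━━━━━━━━━━━┛┛  


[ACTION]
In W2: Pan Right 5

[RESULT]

                                         
┏━━━━━━━━━━━━━━━━━━━━━━━━━━━━━━━━━━━━┓┓  
┃ ImageViewer                        ┃┃  
┠────────────────────────────────────┨┨  
┃▓▓▓▓░░░░░░▓▓▓▓▓                     ┃┃  
┃▓▓▓▓░░░░░░▓▓▓▓▓                     ┃┃  
┃▓▓▓▓░░░░░░▓▓▓▓▓                     ┃┃  
┃▓▓▓▓░░░░░░▓▓▓▓▓                     ┃┃  
┃▓▓▓▓░░░░░░▓▓▓▓▓                     ┃┃  
┃▓▓▓▓░░░░░░▓▓▓▓▓                     ┃┃  
┃░░░░▓▓▓▓▓▓░░░░░                     ┃┃  
┃░░░░▓▓▓▓▓▓░░░░░                     ┃┃  
┃░░░░▓▓▓▓▓▓░░░░░                     ┃┃  
┃░░░░▓▓▓▓▓▓░░░░░                     ┃┃  
┃░░░░▓▓▓▓▓▓░░░░░                     ┃┃  
┃░░░░▓▓▓▓▓▓░░░░░                     ┃┃  
┃▓▓▓▓░░░░░░▓▓▓▓▓                     ┃┃  
┃▓▓▓▓░░░░░░▓▓▓▓▓                     ┃┃  
┗━━━━━━━━━━━━━━━━━━━━━━━━━━━━━━━━━━━━┛┛  


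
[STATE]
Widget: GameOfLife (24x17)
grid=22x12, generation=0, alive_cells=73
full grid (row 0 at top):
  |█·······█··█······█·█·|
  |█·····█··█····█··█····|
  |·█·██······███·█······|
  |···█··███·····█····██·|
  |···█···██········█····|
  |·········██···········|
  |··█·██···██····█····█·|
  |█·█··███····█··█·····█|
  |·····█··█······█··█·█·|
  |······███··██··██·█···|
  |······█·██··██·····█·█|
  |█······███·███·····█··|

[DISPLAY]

Gen: 0                  
█·······█··█······█·█·  
█·····█··█····█··█····  
·█·██······███·█······  
···█··███·····█····██·  
···█···██········█····  
·········██···········  
··█·██···██····█····█·  
█·█··███····█··█·····█  
·····█··█······█··█·█·  
······███··██··██·█···  
······█·██··██·····█·█  
█······███·███·····█··  
                        
                        
                        
                        


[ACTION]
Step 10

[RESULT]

Gen: 10                 
···████···············  
··█····█··············  
······················  
······················  
········█·············  
·█······█·············  
██······██············  
·█····█·█·············  
··███··███············  
········█·············  
··········█···········  
··········█···········  
                        
                        
                        
                        


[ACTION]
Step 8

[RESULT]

Gen: 18                 
······················  
····██················  
····██················  
······················  
········██············  
········██············  
███···················  
███··██···············  
█····█·█··············  
·███··█···············  
·█·█··················  
··██··················  
                        
                        
                        
                        


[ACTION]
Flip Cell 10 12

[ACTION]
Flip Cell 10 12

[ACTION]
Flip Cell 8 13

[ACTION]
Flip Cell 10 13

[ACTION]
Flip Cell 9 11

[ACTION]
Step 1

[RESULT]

Gen: 19                 
······················  
····██················  
····██················  
······················  
········██············  
·█······██············  
█·█···················  
··█··██···············  
█··███·█··············  
██·██·█·····█·········  
·█··█·················  
··██··················  
                        
                        
                        
                        


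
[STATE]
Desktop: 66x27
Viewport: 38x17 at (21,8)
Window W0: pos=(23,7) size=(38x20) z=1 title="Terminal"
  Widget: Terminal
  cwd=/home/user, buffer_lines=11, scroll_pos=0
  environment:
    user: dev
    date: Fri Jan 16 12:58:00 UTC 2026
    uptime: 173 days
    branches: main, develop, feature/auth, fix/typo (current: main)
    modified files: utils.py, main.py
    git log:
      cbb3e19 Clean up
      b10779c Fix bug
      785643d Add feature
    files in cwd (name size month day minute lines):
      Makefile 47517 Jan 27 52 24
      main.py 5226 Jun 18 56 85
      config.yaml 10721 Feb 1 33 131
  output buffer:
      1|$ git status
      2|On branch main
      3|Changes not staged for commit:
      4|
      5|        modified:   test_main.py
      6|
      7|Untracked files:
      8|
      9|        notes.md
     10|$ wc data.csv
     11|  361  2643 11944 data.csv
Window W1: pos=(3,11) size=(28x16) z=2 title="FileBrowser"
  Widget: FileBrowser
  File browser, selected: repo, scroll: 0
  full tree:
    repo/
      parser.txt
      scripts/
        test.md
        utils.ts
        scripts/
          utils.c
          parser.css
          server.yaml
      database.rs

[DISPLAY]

  ┃ Terminal                          
  ┠───────────────────────────────────
  ┃$ git status                       
━━━━━━━━━┓ch main                     
         ┃ not staged for commit:     
─────────┨                            
         ┃ modified:   test_main.py   
         ┃                            
         ┃ed files:                   
         ┃                            
         ┃ notes.md                   
         ┃ta.csv                      
         ┃2643 11944 data.csv         
         ┃                            
         ┃                            
         ┃                            
         ┃                            


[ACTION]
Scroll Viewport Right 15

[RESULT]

minal                           ┃     
────────────────────────────────┨     
t status                        ┃     
━━┓ch main                      ┃     
  ┃ not staged for commit:      ┃     
──┨                             ┃     
  ┃ modified:   test_main.py    ┃     
  ┃                             ┃     
  ┃ed files:                    ┃     
  ┃                             ┃     
  ┃ notes.md                    ┃     
  ┃ta.csv                       ┃     
  ┃2643 11944 data.csv          ┃     
  ┃                             ┃     
  ┃                             ┃     
  ┃                             ┃     
  ┃                             ┃     


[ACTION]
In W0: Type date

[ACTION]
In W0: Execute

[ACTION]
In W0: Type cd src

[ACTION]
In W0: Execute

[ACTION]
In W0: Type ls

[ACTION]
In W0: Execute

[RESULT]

minal                           ┃     
────────────────────────────────┨     
ges not staged for commit:      ┃     
━━┓                             ┃     
  ┃ modified:   test_main.py    ┃     
──┨                             ┃     
  ┃ed files:                    ┃     
  ┃                             ┃     
  ┃ notes.md                    ┃     
  ┃ta.csv                       ┃     
  ┃2643 11944 data.csv          ┃     
  ┃                             ┃     
  ┃ 16 12:58:00 UTC 2026        ┃     
  ┃c                            ┃     
  ┃                             ┃     
  ┃                             ┃     
  ┃e  main.py  config.yaml      ┃     


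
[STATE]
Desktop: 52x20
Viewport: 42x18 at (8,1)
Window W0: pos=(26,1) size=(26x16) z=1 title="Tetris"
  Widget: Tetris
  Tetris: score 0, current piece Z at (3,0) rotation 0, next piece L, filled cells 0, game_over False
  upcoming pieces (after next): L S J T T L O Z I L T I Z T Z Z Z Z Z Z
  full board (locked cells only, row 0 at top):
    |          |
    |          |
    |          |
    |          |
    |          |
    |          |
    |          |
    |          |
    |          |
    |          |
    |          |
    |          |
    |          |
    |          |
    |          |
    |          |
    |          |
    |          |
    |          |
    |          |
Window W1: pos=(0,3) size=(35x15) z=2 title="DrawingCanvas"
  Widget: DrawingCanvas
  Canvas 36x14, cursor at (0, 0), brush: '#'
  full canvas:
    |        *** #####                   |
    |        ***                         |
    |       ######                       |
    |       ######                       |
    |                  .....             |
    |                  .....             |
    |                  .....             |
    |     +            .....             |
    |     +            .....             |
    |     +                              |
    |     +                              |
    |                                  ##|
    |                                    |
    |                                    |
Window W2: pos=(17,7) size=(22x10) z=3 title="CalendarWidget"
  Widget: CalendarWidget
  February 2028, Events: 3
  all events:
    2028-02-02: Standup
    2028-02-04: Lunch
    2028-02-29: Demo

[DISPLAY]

                  ┏━━━━━━━━━━━━━━━━━━━━━━━
                  ┃ Tetris                
━━━━━━━━━━━━━━━━━━━━━━━━━━┓───────────────
gCanvas                   ┃  │Next:       
──────────────────────────┨  │  ▒         
 *** #####                ┃  │▒▒▒         
 ***     ┏━━━━━━━━━━━━━━━━━━━━┓           
######   ┃ CalendarWidget     ┃           
######   ┠────────────────────┨           
         ┃   February 2028    ┃core:      
         ┃Mo Tu We Th Fr Sa Su┃           
         ┃    1  2*  3  4*  5 ┃           
         ┃ 7  8  9 10 11 12 13┃           
         ┃14 15 16 17 18 19 20┃           
         ┃21 22 23 24 25 26 27┃           
         ┗━━━━━━━━━━━━━━━━━━━━┛━━━━━━━━━━━
━━━━━━━━━━━━━━━━━━━━━━━━━━┛               
                                          


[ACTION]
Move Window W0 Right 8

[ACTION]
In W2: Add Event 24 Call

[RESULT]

                  ┏━━━━━━━━━━━━━━━━━━━━━━━
                  ┃ Tetris                
━━━━━━━━━━━━━━━━━━━━━━━━━━┓───────────────
gCanvas                   ┃  │Next:       
──────────────────────────┨  │  ▒         
 *** #####                ┃  │▒▒▒         
 ***     ┏━━━━━━━━━━━━━━━━━━━━┓           
######   ┃ CalendarWidget     ┃           
######   ┠────────────────────┨           
         ┃   February 2028    ┃core:      
         ┃Mo Tu We Th Fr Sa Su┃           
         ┃    1  2*  3  4*  5 ┃           
         ┃ 7  8  9 10 11 12 13┃           
         ┃14 15 16 17 18 19 20┃           
         ┃21 22 23 24* 25 26 2┃           
         ┗━━━━━━━━━━━━━━━━━━━━┛━━━━━━━━━━━
━━━━━━━━━━━━━━━━━━━━━━━━━━┛               
                                          


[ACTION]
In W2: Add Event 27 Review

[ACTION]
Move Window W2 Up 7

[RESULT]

         ┃ CalendarWidget     ┃━━━━━━━━━━━
         ┠────────────────────┨           
━━━━━━━━━┃   February 2028    ┃───────────
gCanvas  ┃Mo Tu We Th Fr Sa Su┃ext:       
─────────┃    1  2*  3  4*  5 ┃ ▒         
 *** ####┃ 7  8  9 10 11 12 13┃▒▒         
 ***     ┃14 15 16 17 18 19 20┃           
######   ┃21 22 23 24* 25 26 2┃           
######   ┗━━━━━━━━━━━━━━━━━━━━┛           
           .....          ┃  │Score:      
           .....          ┃  │0           
           .....          ┃  │            
           .....          ┃  │            
           .....          ┃  │            
                          ┃  │            
                          ┃━━━━━━━━━━━━━━━
━━━━━━━━━━━━━━━━━━━━━━━━━━┛               
                                          


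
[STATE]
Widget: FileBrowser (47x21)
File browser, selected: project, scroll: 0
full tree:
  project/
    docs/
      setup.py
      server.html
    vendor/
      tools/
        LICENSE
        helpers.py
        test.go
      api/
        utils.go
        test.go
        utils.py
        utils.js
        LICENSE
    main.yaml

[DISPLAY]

> [-] project/                                 
    [+] docs/                                  
    [+] vendor/                                
    main.yaml                                  
                                               
                                               
                                               
                                               
                                               
                                               
                                               
                                               
                                               
                                               
                                               
                                               
                                               
                                               
                                               
                                               
                                               


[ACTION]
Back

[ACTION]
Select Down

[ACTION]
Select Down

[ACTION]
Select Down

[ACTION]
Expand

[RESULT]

  [-] project/                                 
    [+] docs/                                  
    [+] vendor/                                
  > main.yaml                                  
                                               
                                               
                                               
                                               
                                               
                                               
                                               
                                               
                                               
                                               
                                               
                                               
                                               
                                               
                                               
                                               
                                               


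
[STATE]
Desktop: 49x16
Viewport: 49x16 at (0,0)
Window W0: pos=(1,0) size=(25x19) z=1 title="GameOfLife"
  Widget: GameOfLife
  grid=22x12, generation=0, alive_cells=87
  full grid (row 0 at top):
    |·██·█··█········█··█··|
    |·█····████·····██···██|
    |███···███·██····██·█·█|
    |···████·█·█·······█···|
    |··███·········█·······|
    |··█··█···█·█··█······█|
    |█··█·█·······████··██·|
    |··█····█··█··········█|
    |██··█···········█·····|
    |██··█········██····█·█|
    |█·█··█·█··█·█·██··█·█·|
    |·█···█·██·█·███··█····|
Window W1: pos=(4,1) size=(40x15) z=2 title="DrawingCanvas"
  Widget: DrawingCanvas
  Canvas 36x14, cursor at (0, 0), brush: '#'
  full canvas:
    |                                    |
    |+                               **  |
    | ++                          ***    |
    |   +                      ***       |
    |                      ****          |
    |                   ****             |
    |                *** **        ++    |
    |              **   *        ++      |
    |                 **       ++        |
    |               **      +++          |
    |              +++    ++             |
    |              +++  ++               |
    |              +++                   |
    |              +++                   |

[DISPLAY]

 ┏━━━━━━━━━━━━━━━━━━━━━━━┓                       
 ┃ G┏━━━━━━━━━━━━━━━━━━━━━━━━━━━━━━━━━━━━━━┓     
 ┠──┃ DrawingCanvas                        ┃     
 ┃Ge┠──────────────────────────────────────┨     
 ┃·█┃+                                     ┃     
 ┃·█┃+                               **    ┃     
 ┃██┃ ++                          ***      ┃     
 ┃··┃   +                      ***         ┃     
 ┃··┃                      ****            ┃     
 ┃··┃                   ****               ┃     
 ┃█·┃                *** **        ++      ┃     
 ┃··┃              **   *        ++        ┃     
 ┃██┃                 **       ++          ┃     
 ┃██┃               **      +++            ┃     
 ┃█·┃              +++    ++               ┃     
 ┃·█┗━━━━━━━━━━━━━━━━━━━━━━━━━━━━━━━━━━━━━━┛     


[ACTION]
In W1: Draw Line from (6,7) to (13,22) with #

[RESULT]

 ┏━━━━━━━━━━━━━━━━━━━━━━━┓                       
 ┃ G┏━━━━━━━━━━━━━━━━━━━━━━━━━━━━━━━━━━━━━━┓     
 ┠──┃ DrawingCanvas                        ┃     
 ┃Ge┠──────────────────────────────────────┨     
 ┃·█┃+                                     ┃     
 ┃·█┃+                               **    ┃     
 ┃██┃ ++                          ***      ┃     
 ┃··┃   +                      ***         ┃     
 ┃··┃                      ****            ┃     
 ┃··┃                   ****               ┃     
 ┃█·┃       ##       *** **        ++      ┃     
 ┃··┃         ##   **   *        ++        ┃     
 ┃██┃           ##    **       ++          ┃     
 ┃██┃             ##**      +++            ┃     
 ┃█·┃              +##    ++               ┃     
 ┃·█┗━━━━━━━━━━━━━━━━━━━━━━━━━━━━━━━━━━━━━━┛     


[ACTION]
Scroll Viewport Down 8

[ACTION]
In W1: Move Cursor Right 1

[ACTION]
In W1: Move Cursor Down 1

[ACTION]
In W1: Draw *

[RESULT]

 ┏━━━━━━━━━━━━━━━━━━━━━━━┓                       
 ┃ G┏━━━━━━━━━━━━━━━━━━━━━━━━━━━━━━━━━━━━━━┓     
 ┠──┃ DrawingCanvas                        ┃     
 ┃Ge┠──────────────────────────────────────┨     
 ┃·█┃                                      ┃     
 ┃·█┃+*                              **    ┃     
 ┃██┃ ++                          ***      ┃     
 ┃··┃   +                      ***         ┃     
 ┃··┃                      ****            ┃     
 ┃··┃                   ****               ┃     
 ┃█·┃       ##       *** **        ++      ┃     
 ┃··┃         ##   **   *        ++        ┃     
 ┃██┃           ##    **       ++          ┃     
 ┃██┃             ##**      +++            ┃     
 ┃█·┃              +##    ++               ┃     
 ┃·█┗━━━━━━━━━━━━━━━━━━━━━━━━━━━━━━━━━━━━━━┛     
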